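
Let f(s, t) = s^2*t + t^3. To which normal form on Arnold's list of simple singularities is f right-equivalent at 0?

D_{4}

The Hessian of f at 0 has rank 0. Corank 2; j^3 = t*(s^2 + t^2) splits into three distinct lines over C (the quadratic factor has nonzero discriminant), so D_4.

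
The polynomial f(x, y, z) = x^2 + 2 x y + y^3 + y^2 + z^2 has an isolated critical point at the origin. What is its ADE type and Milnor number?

Type A2, Milnor number mu = 2.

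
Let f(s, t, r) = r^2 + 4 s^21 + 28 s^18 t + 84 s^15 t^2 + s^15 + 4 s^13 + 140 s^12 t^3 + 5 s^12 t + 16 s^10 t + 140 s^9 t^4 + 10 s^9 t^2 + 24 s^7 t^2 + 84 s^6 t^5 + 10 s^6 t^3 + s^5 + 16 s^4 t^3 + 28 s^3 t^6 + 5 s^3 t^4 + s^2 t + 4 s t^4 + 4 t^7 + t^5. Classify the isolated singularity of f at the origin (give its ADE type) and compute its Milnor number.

The Hessian of f at 0 has rank 1. Corank 2; j^3 = s^2*t has shape L^2 M (L != M), so D-series; mu = 6 gives D_6.

Type D6, Milnor number mu = 6.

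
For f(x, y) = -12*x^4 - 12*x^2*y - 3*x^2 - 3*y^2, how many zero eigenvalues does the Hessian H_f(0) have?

Hessian at 0 has rank 2.

0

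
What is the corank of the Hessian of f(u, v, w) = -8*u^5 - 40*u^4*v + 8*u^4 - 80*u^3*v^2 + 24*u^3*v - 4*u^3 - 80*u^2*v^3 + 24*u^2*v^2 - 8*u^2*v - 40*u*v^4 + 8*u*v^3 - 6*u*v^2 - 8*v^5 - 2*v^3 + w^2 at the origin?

2

The Hessian at 0 is [[0, 0, 0], [0, 0, 0], [0, 0, 2]] of rank 1; hence corank 2.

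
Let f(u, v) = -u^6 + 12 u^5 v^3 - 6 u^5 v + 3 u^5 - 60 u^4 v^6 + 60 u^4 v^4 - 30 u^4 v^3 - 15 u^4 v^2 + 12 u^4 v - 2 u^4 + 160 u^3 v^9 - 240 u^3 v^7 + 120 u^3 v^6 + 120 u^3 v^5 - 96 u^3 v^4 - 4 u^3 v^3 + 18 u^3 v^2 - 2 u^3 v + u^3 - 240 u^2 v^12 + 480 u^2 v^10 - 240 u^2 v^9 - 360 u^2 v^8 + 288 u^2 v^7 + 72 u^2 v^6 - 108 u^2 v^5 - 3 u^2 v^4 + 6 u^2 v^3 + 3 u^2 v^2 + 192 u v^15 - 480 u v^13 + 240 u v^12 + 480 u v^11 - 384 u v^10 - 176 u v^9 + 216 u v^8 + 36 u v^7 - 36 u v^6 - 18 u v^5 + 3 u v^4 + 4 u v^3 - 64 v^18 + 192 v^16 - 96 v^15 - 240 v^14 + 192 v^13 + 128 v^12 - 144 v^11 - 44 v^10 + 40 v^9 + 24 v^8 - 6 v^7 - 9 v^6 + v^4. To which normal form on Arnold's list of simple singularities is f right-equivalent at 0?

E6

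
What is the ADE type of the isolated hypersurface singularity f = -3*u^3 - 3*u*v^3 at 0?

E_{7}

The Hessian of f at 0 has rank 0. Corank 2; j^3 = -3*u^3 is a perfect cube, so E-series; the 4-jet and mu = 7 give E_7.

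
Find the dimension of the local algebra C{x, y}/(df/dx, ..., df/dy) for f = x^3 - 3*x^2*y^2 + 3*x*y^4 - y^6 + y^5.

The Hessian of f at 0 is [[0, 0], [0, 0]] with rank 0, so corank 2. A Groebner basis of the Jacobian ideal J(f) in C{x,y} is {y^4, x^3, -x^2/2 + x*y^2}; counting standard monomials gives mu = 8. Corank 2; j^3 = x^3 is a perfect cube, so E-series; the 5-jet and mu = 8 give E_8.

8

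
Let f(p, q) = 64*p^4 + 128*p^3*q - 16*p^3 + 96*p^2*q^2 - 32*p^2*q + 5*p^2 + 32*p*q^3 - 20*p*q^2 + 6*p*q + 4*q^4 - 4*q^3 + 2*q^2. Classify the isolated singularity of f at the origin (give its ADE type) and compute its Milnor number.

Type A1, Milnor number mu = 1.

The Hessian of f at 0 is [[10, 6], [6, 4]] with rank 2, so corank 0. A Groebner basis of the Jacobian ideal J(f) in C{p,q} is {p, q}; counting standard monomials gives mu = 1. Corank 0: nondegenerate Morse point, so A_1.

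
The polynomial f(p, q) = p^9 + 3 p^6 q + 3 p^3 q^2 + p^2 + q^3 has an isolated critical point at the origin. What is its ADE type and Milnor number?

Type A_{2}, Milnor number mu = 2.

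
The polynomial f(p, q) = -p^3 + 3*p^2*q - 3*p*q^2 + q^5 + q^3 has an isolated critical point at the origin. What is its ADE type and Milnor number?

Type E_8, Milnor number mu = 8.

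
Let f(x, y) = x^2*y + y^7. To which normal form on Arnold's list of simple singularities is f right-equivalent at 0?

The Hessian of f at 0 has rank 0. Corank 2; j^3 = x^2*y has shape L^2 M (L != M), so D-series; mu = 8 gives D_8.

D_8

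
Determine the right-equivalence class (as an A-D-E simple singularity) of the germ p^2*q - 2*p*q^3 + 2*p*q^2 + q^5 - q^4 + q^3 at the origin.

The Hessian of f at 0 has rank 0. Corank 2; j^3 = q*(p + q)^2 has shape L^2 M (L != M), so D-series; mu = 5 gives D_5.

D_{5}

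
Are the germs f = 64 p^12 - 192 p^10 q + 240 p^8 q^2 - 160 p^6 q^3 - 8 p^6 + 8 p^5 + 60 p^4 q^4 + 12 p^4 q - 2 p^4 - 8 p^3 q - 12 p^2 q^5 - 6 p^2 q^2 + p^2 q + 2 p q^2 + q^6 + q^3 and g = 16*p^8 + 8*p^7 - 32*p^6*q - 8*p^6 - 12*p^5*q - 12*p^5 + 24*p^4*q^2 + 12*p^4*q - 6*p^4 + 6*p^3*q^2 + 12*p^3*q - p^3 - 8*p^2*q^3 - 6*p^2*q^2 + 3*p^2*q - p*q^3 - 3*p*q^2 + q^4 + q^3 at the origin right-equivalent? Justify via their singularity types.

The Hessian of f at 0 is [[0, 0], [0, 0]] with rank 0, so corank 2. A Groebner basis of the Jacobian ideal J(f) in C{p,q} is {5*p^2/18 + 59*p*q/72 + q^4 - 19*q^3/36 + 13*q^2/24, p^3 - p^2/3 - p*q/12 - q^3/6 + q^2/4, p^2*q - p*q/2 - q^2/2, p^2/9 + p*q^2 + 19*p*q/36 + 7*q^3/18 + 5*q^2/12}; counting standard monomials gives mu = 7. Corank 2; j^3 = q*(p + q)^2 has shape L^2 M (L != M), so D-series; mu = 7 gives D_7. The Hessian of g at 0 is [[0, 0], [0, 0]] with rank 0, so corank 2. A Groebner basis of the Jacobian ideal J(g) in C{p,q} is {-3*p^2/26 + 3*p*q/13 + q^4 - q^3/26 - 3*q^2/26, p^3 + 21*p^2/26 - 21*p*q/13 - 19*q^3/26 + 21*q^2/26, p^2*q + p^2/2 - p*q - 5*q^3/6 + q^2/2, 3*p^2/13 + p*q^2 - 6*p*q/13 - 12*q^3/13 + 3*q^2/13}; counting standard monomials gives mu = 7. Corank 2; j^3 = -(p - q)^3 is a perfect cube, so E-series; the 4-jet and mu = 7 give E_7. f is D_7 but g is E_7, hence not right-equivalent.

No.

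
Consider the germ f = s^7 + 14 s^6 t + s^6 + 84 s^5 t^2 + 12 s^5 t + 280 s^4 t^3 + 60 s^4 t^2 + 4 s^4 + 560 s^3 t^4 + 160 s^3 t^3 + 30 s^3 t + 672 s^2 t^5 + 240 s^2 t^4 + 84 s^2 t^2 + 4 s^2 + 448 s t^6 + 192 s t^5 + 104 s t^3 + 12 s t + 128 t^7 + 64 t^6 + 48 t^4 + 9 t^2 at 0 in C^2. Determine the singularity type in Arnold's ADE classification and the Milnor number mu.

The Hessian of f at 0 is [[8, 12], [12, 18]] with rank 1, so corank 1. A Groebner basis of the Jacobian ideal J(f) in C{s,t} is {16*s*t + t^4 + 24*t^2, s*t^2 + 8*s/3 + 5*t^3/3 + 4*t, s^2 + 3*s*t + 9*t^2/4}; counting standard monomials gives mu = 6. Corank 1: A-series; mu = 6 gives A_6.

Type A_6, Milnor number mu = 6.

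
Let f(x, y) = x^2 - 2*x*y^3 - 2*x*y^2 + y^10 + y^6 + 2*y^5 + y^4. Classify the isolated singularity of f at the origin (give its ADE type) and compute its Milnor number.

The Hessian of f at 0 is [[2, 0], [0, 0]] with rank 1, so corank 1. A Groebner basis of the Jacobian ideal J(f) in C{x,y} is {x^4 - x^3/3 + x^2*y - 5*x^2/3 + 7*x*y^2/3 - 2*x*y/3 + 2*x/3 - 2*y^2/3, x^3*y - x^3 + 2*x^2*y - 3*x^2 + 4*x*y^2 - x*y + x - y^2, -x^3/3 + x^2*y^2 - x^2*y + 4*x^2/3 - 5*x*y^2/3 + x*y/3 - x/3 + y^2/3, -x + y^3 + y^2}; counting standard monomials gives mu = 9. Corank 1: A-series; mu = 9 gives A_9.

Type A_{9}, Milnor number mu = 9.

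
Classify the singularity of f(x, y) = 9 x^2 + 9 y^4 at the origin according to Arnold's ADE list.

A_3

The Hessian of f at 0 has rank 1. Corank 1: A-series; mu = 3 gives A_3.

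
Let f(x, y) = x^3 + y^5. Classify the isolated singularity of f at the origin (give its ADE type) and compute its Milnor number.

Type E_{8}, Milnor number mu = 8.

The Hessian of f at 0 is [[0, 0], [0, 0]] with rank 0, so corank 2. A Groebner basis of the Jacobian ideal J(f) in C{x,y} is {y^4, x^2}; counting standard monomials gives mu = 8. Corank 2; j^3 = x^3 is a perfect cube, so E-series; the 5-jet and mu = 8 give E_8.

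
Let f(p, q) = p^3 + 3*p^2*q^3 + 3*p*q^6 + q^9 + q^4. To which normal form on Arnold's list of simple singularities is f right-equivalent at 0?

E_{6}

The Hessian of f at 0 has rank 0. Corank 2; j^3 = p^3 is a perfect cube, so E-series; the 4-jet and mu = 6 give E_6.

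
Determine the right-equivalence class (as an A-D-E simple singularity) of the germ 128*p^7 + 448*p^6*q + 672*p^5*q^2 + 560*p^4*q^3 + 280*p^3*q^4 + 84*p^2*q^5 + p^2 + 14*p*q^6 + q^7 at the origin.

A_6

The Hessian of f at 0 is [[2, 0], [0, 0]] with rank 1, so corank 1. A Groebner basis of the Jacobian ideal J(f) in C{p,q} is {q^6, p}; counting standard monomials gives mu = 6. Corank 1: A-series; mu = 6 gives A_6.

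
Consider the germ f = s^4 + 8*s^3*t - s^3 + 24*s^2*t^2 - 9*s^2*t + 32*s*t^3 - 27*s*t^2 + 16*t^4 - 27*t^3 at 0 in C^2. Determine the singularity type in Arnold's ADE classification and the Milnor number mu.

Type E6, Milnor number mu = 6.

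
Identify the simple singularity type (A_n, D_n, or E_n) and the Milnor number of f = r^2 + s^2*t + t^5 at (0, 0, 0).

Type D_6, Milnor number mu = 6.

The Hessian of f at 0 is [[0, 0, 0], [0, 0, 0], [0, 0, 2]] with rank 1, so corank 2. A Groebner basis of the Jacobian ideal J(f) in C{s,t,r} is {s^2/5 + t^4, s^3, s*t, r}; counting standard monomials gives mu = 6. Corank 2; j^3 = s^2*t has shape L^2 M (L != M), so D-series; mu = 6 gives D_6.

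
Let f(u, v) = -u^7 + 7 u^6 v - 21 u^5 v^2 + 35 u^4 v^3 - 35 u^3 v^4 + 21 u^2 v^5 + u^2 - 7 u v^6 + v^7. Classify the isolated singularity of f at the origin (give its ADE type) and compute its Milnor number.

The Hessian of f at 0 is [[2, 0], [0, 0]] with rank 1, so corank 1. A Groebner basis of the Jacobian ideal J(f) in C{u,v} is {v^6, u}; counting standard monomials gives mu = 6. Corank 1: A-series; mu = 6 gives A_6.

Type A_6, Milnor number mu = 6.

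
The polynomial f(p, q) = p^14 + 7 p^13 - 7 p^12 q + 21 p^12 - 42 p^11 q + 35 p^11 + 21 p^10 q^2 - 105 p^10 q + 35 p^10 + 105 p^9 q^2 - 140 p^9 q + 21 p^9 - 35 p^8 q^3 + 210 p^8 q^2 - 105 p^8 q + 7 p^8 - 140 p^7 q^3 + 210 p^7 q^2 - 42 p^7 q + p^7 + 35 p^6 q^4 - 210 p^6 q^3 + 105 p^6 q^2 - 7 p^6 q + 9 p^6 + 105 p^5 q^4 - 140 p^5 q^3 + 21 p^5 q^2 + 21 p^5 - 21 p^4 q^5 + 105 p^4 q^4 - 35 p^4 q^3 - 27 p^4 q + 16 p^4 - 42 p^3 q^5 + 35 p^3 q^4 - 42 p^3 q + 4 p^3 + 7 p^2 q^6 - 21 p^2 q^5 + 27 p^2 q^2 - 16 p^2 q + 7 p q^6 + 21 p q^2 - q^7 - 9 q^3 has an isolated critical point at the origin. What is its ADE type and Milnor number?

Type D_8, Milnor number mu = 8.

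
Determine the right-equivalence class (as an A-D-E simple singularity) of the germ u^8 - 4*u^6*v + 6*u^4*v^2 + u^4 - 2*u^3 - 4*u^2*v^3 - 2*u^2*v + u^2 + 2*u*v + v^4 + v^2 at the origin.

A_3

The Hessian of f at 0 is [[2, 2], [2, 2]] with rank 1, so corank 1. A Groebner basis of the Jacobian ideal J(f) in C{u,v} is {u^2 - u - v, u*v + u + v, -u + v^2 - v}; counting standard monomials gives mu = 3. Corank 1: A-series; mu = 3 gives A_3.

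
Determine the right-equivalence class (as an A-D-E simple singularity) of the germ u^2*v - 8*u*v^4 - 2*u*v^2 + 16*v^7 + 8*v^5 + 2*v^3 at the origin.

The Hessian of f at 0 has rank 0. Corank 2; j^3 = v*(u^2 - 2*u*v + 2*v^2) splits into three distinct lines over C (the quadratic factor has nonzero discriminant), so D_4.

D_{4}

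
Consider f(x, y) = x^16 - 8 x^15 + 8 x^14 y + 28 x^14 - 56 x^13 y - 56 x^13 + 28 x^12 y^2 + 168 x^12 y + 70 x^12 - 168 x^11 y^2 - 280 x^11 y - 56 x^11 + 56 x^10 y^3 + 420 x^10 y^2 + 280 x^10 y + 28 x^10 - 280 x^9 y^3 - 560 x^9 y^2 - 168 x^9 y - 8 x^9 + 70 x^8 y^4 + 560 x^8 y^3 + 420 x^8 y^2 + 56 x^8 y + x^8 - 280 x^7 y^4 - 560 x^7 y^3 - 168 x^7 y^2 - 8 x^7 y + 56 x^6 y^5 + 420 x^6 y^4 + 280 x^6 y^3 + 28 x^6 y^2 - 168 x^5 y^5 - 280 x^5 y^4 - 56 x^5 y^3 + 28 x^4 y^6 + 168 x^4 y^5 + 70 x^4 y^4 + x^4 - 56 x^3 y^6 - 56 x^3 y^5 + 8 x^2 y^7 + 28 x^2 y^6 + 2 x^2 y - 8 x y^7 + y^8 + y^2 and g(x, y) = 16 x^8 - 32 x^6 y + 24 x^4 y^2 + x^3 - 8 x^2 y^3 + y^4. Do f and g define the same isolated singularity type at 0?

No.

The Hessian of f at 0 has rank 1. Corank 1: A-series; mu = 7 gives A_7. The Hessian of g at 0 has rank 0. Corank 2; j^3 = x^3 is a perfect cube, so E-series; the 4-jet and mu = 6 give E_6. f is A_7 but g is E_6, hence not right-equivalent.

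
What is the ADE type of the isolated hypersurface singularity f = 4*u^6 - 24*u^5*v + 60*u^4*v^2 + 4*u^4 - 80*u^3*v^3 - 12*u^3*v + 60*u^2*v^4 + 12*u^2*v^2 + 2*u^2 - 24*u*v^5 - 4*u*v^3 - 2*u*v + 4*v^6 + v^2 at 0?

The Hessian of f at 0 is [[4, -2], [-2, 2]] with rank 2, so corank 0. A Groebner basis of the Jacobian ideal J(f) in C{u,v} is {u, v}; counting standard monomials gives mu = 1. Corank 0: nondegenerate Morse point, so A_1.

A_{1}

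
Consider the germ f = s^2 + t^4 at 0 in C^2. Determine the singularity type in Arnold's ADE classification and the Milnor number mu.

Type A3, Milnor number mu = 3.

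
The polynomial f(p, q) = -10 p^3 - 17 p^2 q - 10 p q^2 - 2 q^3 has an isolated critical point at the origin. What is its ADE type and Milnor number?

Type D_4, Milnor number mu = 4.

The Hessian of f at 0 is [[0, 0], [0, 0]] with rank 0, so corank 2. A Groebner basis of the Jacobian ideal J(f) in C{p,q} is {q^3, p^2 - 2*q^2/11, p*q + 5*q^2/11}; counting standard monomials gives mu = 4. Corank 2; j^3 = -(2*p + q)*(5*p^2 + 6*p*q + 2*q^2) splits into three distinct lines over C (the quadratic factor has nonzero discriminant), so D_4.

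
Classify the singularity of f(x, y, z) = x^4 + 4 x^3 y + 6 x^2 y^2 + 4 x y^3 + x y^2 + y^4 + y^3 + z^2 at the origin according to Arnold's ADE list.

D_5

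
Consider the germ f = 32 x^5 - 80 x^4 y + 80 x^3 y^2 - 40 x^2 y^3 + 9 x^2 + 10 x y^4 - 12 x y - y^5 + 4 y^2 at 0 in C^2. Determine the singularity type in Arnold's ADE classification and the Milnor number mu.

Type A4, Milnor number mu = 4.

The Hessian of f at 0 has rank 1. Corank 1: A-series; mu = 4 gives A_4.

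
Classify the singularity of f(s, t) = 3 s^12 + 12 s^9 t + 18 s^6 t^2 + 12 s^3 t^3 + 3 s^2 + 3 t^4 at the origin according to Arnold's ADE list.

A_{3}

The Hessian of f at 0 is [[6, 0], [0, 0]] with rank 1, so corank 1. A Groebner basis of the Jacobian ideal J(f) in C{s,t} is {t^3, s}; counting standard monomials gives mu = 3. Corank 1: A-series; mu = 3 gives A_3.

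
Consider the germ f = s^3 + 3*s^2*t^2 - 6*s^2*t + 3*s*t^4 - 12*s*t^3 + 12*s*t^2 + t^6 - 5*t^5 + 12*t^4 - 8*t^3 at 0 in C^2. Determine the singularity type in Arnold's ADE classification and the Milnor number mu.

Type E8, Milnor number mu = 8.

The Hessian of f at 0 has rank 0. Corank 2; j^3 = (s - 2*t)^3 is a perfect cube, so E-series; the 5-jet and mu = 8 give E_8.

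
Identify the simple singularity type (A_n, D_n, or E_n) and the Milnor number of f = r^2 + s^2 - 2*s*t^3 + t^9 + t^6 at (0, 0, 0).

The Hessian of f at 0 is [[2, 0, 0], [0, 0, 0], [0, 0, 2]] with rank 2, so corank 1. A Groebner basis of the Jacobian ideal J(f) in C{s,t,r} is {s^2*t^2, s^3, -s + t^3, r}; counting standard monomials gives mu = 8. Corank 1: A-series; mu = 8 gives A_8.

Type A8, Milnor number mu = 8.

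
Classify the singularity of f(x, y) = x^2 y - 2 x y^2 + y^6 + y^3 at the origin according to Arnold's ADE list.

D_{7}

The Hessian of f at 0 has rank 0. Corank 2; j^3 = y*(x - y)^2 has shape L^2 M (L != M), so D-series; mu = 7 gives D_7.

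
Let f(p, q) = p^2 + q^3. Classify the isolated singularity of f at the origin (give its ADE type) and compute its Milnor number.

Type A2, Milnor number mu = 2.

The Hessian of f at 0 is [[2, 0], [0, 0]] with rank 1, so corank 1. A Groebner basis of the Jacobian ideal J(f) in C{p,q} is {q^2, p}; counting standard monomials gives mu = 2. Corank 1: A-series; mu = 2 gives A_2.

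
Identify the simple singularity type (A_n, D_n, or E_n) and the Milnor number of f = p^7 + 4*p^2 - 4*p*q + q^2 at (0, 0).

The Hessian of f at 0 has rank 1. Corank 1: A-series; mu = 6 gives A_6.

Type A_{6}, Milnor number mu = 6.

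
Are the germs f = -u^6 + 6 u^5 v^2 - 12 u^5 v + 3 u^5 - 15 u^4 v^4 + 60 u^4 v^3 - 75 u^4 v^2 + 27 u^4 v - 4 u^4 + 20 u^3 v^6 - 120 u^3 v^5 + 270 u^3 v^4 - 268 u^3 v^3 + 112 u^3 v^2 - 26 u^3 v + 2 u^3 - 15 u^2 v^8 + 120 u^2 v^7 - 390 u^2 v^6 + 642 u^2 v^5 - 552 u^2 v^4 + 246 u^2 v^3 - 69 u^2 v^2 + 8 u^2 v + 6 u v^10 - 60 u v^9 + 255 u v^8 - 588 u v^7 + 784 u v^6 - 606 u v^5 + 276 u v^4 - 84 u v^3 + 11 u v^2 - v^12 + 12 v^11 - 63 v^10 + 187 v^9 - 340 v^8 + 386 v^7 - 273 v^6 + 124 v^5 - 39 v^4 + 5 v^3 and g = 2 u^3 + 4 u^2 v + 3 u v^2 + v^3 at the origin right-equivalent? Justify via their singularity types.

Yes.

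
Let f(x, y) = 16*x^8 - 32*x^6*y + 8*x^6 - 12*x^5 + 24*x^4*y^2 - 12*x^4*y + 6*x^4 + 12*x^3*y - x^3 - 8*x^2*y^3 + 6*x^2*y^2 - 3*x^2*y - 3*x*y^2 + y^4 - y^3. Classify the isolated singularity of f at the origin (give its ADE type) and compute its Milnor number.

Type E_6, Milnor number mu = 6.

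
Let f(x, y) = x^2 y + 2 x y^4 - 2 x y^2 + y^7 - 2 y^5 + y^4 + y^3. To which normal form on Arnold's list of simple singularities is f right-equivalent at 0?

The Hessian of f at 0 is [[0, 0], [0, 0]] with rank 0, so corank 2. A Groebner basis of the Jacobian ideal J(f) in C{x,y} is {x^3 + x^2/4 - y^2/4, x^2/4 + y^3 - y^2/4, x*y - y^2}; counting standard monomials gives mu = 5. Corank 2; j^3 = y*(x - y)^2 has shape L^2 M (L != M), so D-series; mu = 5 gives D_5.

D5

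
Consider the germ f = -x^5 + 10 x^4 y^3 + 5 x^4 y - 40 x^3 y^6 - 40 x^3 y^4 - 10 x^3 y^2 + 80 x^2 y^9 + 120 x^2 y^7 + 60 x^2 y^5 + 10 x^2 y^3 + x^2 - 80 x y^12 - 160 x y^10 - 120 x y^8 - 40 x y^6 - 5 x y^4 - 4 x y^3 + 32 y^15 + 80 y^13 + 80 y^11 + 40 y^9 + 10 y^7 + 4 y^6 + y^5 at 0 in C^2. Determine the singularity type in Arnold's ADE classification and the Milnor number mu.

Type A_4, Milnor number mu = 4.

The Hessian of f at 0 has rank 1. Corank 1: A-series; mu = 4 gives A_4.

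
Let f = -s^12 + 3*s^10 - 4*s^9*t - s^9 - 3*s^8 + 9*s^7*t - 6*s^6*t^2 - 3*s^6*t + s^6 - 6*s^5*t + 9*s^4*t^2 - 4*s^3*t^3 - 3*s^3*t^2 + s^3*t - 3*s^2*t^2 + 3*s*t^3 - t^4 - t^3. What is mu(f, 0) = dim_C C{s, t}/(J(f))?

7

The Hessian of f at 0 has rank 0. Corank 2; j^3 = -t^3 is a perfect cube, so E-series; the 4-jet and mu = 7 give E_7.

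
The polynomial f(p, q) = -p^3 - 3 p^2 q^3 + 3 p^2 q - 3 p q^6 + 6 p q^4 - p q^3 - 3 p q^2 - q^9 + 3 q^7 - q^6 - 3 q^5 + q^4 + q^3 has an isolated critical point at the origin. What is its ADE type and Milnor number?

The Hessian of f at 0 is [[0, 0], [0, 0]] with rank 0, so corank 2. A Groebner basis of the Jacobian ideal J(f) in C{p,q} is {p^3 - 3*p^2*q - 6*p^2 + 12*p*q - 6*q^2, 3*p^2 + p*q^2 - 6*p*q + 3*q^2, 3*p^2 - 6*p*q + q^3 + 3*q^2}; counting standard monomials gives mu = 7. Corank 2; j^3 = -(p - q)^3 is a perfect cube, so E-series; the 4-jet and mu = 7 give E_7.

Type E_7, Milnor number mu = 7.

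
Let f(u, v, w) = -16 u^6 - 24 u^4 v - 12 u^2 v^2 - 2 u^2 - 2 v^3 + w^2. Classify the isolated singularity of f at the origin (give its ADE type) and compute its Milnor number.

Type A_{2}, Milnor number mu = 2.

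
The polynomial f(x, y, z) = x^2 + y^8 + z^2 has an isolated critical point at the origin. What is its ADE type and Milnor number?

Type A7, Milnor number mu = 7.

The Hessian of f at 0 has rank 2. Corank 1: A-series; mu = 7 gives A_7.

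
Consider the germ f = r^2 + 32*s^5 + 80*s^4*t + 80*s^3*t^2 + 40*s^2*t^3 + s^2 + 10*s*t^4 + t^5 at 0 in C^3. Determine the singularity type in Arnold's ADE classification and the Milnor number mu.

The Hessian of f at 0 is [[2, 0, 0], [0, 0, 0], [0, 0, 2]] with rank 2, so corank 1. A Groebner basis of the Jacobian ideal J(f) in C{s,t,r} is {t^4, s, r}; counting standard monomials gives mu = 4. Corank 1: A-series; mu = 4 gives A_4.

Type A4, Milnor number mu = 4.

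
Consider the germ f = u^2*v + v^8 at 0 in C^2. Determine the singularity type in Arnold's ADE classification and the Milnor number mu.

Type D_{9}, Milnor number mu = 9.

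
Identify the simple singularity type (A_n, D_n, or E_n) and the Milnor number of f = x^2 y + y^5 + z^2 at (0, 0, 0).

Type D6, Milnor number mu = 6.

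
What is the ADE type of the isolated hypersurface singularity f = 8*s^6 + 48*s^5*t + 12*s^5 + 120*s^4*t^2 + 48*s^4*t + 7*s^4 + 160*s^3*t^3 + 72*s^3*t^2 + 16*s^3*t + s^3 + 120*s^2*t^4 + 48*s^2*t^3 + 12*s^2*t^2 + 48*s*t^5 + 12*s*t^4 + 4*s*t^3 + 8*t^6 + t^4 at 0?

The Hessian of f at 0 is [[0, 0], [0, 0]] with rank 0, so corank 2. A Groebner basis of the Jacobian ideal J(f) in C{s,t} is {s^3, s^2*t, s^2/4 + s*t^2, -3*s^2/4 + t^3}; counting standard monomials gives mu = 6. Corank 2; j^3 = s^3 is a perfect cube, so E-series; the 4-jet and mu = 6 give E_6.

E6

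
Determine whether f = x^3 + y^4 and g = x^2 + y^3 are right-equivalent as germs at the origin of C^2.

The Hessian of f at 0 has rank 0. Corank 2; j^3 = x^3 is a perfect cube, so E-series; the 4-jet and mu = 6 give E_6. The Hessian of g at 0 has rank 1. Corank 1: A-series; mu = 2 gives A_2. f is E_6 but g is A_2, hence not right-equivalent.

No.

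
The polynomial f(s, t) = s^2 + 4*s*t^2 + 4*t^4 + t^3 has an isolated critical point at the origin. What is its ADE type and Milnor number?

The Hessian of f at 0 has rank 1. Corank 1: A-series; mu = 2 gives A_2.

Type A2, Milnor number mu = 2.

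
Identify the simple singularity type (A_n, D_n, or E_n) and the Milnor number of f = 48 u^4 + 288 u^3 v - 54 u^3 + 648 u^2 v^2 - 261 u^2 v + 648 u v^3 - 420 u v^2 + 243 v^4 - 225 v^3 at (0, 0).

Type D_5, Milnor number mu = 5.

The Hessian of f at 0 has rank 0. Corank 2; j^3 = -3*(2*u + 3*v)*(3*u + 5*v)^2 has shape L^2 M (L != M), so D-series; mu = 5 gives D_5.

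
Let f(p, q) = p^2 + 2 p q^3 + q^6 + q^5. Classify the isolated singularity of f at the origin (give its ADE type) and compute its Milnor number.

Type A_{4}, Milnor number mu = 4.

The Hessian of f at 0 has rank 1. Corank 1: A-series; mu = 4 gives A_4.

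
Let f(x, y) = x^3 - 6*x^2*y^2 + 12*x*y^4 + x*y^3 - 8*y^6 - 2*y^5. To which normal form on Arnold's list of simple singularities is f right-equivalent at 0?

E_7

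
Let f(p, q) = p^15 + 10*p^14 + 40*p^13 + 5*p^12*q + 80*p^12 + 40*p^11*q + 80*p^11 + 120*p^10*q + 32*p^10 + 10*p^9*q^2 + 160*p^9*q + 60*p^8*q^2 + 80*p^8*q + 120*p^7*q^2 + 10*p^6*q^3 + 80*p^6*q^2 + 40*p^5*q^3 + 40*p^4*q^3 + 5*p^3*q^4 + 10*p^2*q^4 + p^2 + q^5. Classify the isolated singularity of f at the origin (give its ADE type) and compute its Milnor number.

Type A_4, Milnor number mu = 4.

The Hessian of f at 0 is [[2, 0], [0, 0]] with rank 1, so corank 1. A Groebner basis of the Jacobian ideal J(f) in C{p,q} is {q^4, p}; counting standard monomials gives mu = 4. Corank 1: A-series; mu = 4 gives A_4.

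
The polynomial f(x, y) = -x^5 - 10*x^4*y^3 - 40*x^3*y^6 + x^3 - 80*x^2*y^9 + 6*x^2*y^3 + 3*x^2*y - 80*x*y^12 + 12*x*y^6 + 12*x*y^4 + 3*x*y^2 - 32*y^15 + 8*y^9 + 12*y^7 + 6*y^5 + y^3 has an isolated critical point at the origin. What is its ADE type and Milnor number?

Type E_{8}, Milnor number mu = 8.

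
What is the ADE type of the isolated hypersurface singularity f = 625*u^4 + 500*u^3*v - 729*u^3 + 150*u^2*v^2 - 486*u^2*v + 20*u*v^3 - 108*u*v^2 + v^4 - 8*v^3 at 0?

E_{6}

The Hessian of f at 0 has rank 0. Corank 2; j^3 = -(9*u + 2*v)^3 is a perfect cube, so E-series; the 4-jet and mu = 6 give E_6.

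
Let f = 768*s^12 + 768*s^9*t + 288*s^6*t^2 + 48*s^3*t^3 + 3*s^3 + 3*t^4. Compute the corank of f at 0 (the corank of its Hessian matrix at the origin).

The Hessian at 0 is [[0, 0], [0, 0]] of rank 0; hence corank 2.

2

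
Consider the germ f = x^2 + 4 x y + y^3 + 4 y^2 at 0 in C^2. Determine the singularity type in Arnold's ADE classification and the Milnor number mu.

Type A_2, Milnor number mu = 2.

The Hessian of f at 0 has rank 1. Corank 1: A-series; mu = 2 gives A_2.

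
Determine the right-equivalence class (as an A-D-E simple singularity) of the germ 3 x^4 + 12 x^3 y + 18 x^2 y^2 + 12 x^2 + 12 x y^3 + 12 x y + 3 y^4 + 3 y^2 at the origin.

A_{3}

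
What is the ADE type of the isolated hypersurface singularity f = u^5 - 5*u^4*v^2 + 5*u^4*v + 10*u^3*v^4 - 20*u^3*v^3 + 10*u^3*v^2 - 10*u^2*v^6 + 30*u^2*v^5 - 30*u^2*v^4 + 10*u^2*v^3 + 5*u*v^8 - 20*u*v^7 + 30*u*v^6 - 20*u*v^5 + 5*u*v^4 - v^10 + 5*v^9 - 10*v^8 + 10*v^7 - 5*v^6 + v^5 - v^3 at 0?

E8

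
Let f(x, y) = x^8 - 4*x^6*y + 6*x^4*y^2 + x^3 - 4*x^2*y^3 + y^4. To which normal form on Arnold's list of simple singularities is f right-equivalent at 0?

E_{6}

The Hessian of f at 0 is [[0, 0], [0, 0]] with rank 0, so corank 2. A Groebner basis of the Jacobian ideal J(f) in C{x,y} is {y^3, x^2}; counting standard monomials gives mu = 6. Corank 2; j^3 = x^3 is a perfect cube, so E-series; the 4-jet and mu = 6 give E_6.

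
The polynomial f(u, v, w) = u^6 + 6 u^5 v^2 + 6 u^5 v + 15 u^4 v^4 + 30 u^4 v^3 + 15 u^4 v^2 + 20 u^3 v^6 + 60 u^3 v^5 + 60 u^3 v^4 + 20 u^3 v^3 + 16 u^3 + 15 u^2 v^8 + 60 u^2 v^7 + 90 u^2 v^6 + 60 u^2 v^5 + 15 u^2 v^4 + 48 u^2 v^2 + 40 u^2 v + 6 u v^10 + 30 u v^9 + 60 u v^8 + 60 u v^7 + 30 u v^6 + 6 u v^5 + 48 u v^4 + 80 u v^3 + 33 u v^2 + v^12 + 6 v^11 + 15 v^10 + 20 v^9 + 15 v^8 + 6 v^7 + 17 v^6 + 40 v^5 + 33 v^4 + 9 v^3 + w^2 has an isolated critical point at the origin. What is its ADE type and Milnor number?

Type D_{7}, Milnor number mu = 7.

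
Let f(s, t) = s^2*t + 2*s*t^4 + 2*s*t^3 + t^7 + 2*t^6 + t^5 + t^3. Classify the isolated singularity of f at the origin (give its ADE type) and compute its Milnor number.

Type D_4, Milnor number mu = 4.

The Hessian of f at 0 is [[0, 0], [0, 0]] with rank 0, so corank 2. A Groebner basis of the Jacobian ideal J(f) in C{s,t} is {t^3, s^2 + 3*t^2, s*t}; counting standard monomials gives mu = 4. Corank 2; j^3 = t*(s^2 + t^2) splits into three distinct lines over C (the quadratic factor has nonzero discriminant), so D_4.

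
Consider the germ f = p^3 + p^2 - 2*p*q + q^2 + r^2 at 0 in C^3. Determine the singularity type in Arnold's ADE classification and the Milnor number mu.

The Hessian of f at 0 has rank 2. Corank 1: A-series; mu = 2 gives A_2.

Type A_2, Milnor number mu = 2.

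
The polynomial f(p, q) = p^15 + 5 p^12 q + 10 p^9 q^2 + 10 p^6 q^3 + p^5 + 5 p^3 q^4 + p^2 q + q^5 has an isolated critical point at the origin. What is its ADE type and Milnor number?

Type D_6, Milnor number mu = 6.

The Hessian of f at 0 has rank 0. Corank 2; j^3 = p^2*q has shape L^2 M (L != M), so D-series; mu = 6 gives D_6.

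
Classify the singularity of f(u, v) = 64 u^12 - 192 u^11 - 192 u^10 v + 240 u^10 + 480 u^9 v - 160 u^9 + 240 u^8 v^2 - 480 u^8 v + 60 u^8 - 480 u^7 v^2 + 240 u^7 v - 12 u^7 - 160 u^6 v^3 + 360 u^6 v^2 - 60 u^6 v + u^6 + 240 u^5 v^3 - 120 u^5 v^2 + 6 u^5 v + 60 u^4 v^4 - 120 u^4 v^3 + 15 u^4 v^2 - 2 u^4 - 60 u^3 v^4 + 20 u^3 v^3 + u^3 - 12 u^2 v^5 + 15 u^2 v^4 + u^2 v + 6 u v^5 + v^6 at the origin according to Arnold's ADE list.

D_7

The Hessian of f at 0 has rank 0. Corank 2; j^3 = u^2*(u + v) has shape L^2 M (L != M), so D-series; mu = 7 gives D_7.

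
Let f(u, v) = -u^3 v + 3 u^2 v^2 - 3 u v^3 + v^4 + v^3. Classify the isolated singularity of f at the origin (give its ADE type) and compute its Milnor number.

The Hessian of f at 0 has rank 0. Corank 2; j^3 = v^3 is a perfect cube, so E-series; the 4-jet and mu = 7 give E_7.

Type E_{7}, Milnor number mu = 7.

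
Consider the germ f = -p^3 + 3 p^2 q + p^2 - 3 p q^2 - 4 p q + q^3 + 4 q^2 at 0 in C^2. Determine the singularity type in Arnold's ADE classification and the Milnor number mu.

Type A_2, Milnor number mu = 2.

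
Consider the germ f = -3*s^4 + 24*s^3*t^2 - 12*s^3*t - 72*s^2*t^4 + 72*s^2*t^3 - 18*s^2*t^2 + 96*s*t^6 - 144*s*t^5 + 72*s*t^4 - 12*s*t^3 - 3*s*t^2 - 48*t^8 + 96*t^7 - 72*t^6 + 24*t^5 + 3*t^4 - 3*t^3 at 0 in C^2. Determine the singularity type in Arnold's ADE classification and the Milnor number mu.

Type D5, Milnor number mu = 5.

The Hessian of f at 0 has rank 0. Corank 2; j^3 = -3*t^2*(s + t) has shape L^2 M (L != M), so D-series; mu = 5 gives D_5.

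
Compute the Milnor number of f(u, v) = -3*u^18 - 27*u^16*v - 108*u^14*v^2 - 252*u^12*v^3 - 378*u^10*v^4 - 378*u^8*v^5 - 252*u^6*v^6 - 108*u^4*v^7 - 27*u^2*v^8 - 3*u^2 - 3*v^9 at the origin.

8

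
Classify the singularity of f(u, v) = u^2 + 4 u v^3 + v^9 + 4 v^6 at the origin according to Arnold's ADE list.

A_{8}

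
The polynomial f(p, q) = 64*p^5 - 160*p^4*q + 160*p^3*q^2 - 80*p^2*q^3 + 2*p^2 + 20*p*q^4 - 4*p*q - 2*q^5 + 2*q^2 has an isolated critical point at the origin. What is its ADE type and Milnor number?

Type A_{4}, Milnor number mu = 4.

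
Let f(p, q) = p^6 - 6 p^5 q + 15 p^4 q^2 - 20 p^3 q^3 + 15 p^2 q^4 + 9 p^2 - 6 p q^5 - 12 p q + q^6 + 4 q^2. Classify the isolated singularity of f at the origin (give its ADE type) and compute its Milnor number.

Type A_{5}, Milnor number mu = 5.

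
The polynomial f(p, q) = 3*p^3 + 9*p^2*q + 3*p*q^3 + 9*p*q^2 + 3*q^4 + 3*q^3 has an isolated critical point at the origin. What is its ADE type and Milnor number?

The Hessian of f at 0 is [[0, 0], [0, 0]] with rank 0, so corank 2. A Groebner basis of the Jacobian ideal J(f) in C{p,q} is {p^3 + 3*p^2*q + 6*p^2 + 12*p*q + 6*q^2, -3*p^2 + p*q^2 - 6*p*q - 3*q^2, 3*p^2 + 6*p*q + q^3 + 3*q^2}; counting standard monomials gives mu = 7. Corank 2; j^3 = 3*(p + q)^3 is a perfect cube, so E-series; the 4-jet and mu = 7 give E_7.

Type E7, Milnor number mu = 7.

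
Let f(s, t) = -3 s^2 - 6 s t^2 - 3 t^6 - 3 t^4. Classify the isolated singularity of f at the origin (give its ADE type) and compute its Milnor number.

The Hessian of f at 0 has rank 1. Corank 1: A-series; mu = 5 gives A_5.

Type A_5, Milnor number mu = 5.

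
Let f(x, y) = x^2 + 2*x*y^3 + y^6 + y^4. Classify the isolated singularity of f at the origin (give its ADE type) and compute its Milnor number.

The Hessian of f at 0 has rank 1. Corank 1: A-series; mu = 3 gives A_3.

Type A_3, Milnor number mu = 3.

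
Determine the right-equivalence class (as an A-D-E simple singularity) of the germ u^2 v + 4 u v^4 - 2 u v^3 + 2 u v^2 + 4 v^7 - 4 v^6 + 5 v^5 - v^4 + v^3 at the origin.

The Hessian of f at 0 has rank 0. Corank 2; j^3 = v*(u + v)^2 has shape L^2 M (L != M), so D-series; mu = 5 gives D_5.

D_5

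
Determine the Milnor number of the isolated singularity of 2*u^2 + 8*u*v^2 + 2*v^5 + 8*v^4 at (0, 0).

4

The Hessian of f at 0 has rank 1. Corank 1: A-series; mu = 4 gives A_4.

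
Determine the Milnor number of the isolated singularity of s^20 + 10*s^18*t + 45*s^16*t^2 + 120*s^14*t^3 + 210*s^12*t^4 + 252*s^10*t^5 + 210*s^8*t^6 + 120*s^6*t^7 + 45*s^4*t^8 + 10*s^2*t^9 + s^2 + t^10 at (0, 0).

9

The Hessian of f at 0 has rank 1. Corank 1: A-series; mu = 9 gives A_9.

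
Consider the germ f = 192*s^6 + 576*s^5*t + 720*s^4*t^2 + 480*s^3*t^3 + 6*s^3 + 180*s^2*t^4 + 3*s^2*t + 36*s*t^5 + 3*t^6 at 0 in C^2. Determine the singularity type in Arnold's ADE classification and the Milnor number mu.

Type D_{7}, Milnor number mu = 7.

The Hessian of f at 0 has rank 0. Corank 2; j^3 = 3*s^2*(2*s + t) has shape L^2 M (L != M), so D-series; mu = 7 gives D_7.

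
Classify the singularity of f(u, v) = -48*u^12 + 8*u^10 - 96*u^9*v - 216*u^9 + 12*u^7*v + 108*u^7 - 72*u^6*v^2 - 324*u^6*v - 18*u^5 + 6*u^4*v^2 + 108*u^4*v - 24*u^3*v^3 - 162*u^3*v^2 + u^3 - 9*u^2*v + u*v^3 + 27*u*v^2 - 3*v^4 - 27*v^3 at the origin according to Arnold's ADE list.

The Hessian of f at 0 has rank 0. Corank 2; j^3 = (u - 3*v)^3 is a perfect cube, so E-series; the 4-jet and mu = 7 give E_7.

E_{7}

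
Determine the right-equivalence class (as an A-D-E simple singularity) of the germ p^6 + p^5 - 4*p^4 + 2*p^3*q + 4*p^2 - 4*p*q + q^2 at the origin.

A_4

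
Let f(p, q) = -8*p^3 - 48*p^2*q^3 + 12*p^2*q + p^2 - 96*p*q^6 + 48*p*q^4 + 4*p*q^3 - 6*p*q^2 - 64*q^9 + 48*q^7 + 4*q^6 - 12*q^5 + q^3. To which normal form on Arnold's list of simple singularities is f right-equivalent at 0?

A_2

The Hessian of f at 0 is [[2, 0], [0, 0]] with rank 1, so corank 1. A Groebner basis of the Jacobian ideal J(f) in C{p,q} is {q^2, p}; counting standard monomials gives mu = 2. Corank 1: A-series; mu = 2 gives A_2.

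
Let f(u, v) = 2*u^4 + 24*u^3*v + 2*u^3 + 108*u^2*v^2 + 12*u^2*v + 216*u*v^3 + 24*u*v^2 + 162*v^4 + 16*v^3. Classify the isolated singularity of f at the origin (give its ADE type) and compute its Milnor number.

The Hessian of f at 0 is [[0, 0], [0, 0]] with rank 0, so corank 2. A Groebner basis of the Jacobian ideal J(f) in C{u,v} is {v^4, u*v^2 + 7*v^3/3, u^2 + 4*u*v + 4*v^2}; counting standard monomials gives mu = 6. Corank 2; j^3 = 2*(u + 2*v)^3 is a perfect cube, so E-series; the 4-jet and mu = 6 give E_6.

Type E_{6}, Milnor number mu = 6.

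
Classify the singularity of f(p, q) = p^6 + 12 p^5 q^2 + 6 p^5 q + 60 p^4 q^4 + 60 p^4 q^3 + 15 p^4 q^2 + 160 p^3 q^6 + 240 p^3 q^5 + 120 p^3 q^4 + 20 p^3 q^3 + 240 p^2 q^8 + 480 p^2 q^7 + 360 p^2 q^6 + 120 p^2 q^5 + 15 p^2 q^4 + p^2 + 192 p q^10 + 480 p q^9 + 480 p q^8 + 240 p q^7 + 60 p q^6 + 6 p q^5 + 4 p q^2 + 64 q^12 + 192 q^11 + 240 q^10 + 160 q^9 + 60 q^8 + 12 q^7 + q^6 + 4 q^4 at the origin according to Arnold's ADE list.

A5

The Hessian of f at 0 is [[2, 0], [0, 0]] with rank 1, so corank 1. A Groebner basis of the Jacobian ideal J(f) in C{p,q} is {p^3, p^2*q, p/2 + q^2}; counting standard monomials gives mu = 5. Corank 1: A-series; mu = 5 gives A_5.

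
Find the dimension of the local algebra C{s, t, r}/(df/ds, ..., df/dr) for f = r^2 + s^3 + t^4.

6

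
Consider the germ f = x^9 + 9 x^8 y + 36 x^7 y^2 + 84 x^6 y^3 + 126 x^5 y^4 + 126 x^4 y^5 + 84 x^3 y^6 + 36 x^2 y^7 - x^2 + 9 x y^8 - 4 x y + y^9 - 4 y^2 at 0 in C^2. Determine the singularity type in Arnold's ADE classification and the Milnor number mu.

The Hessian of f at 0 has rank 1. Corank 1: A-series; mu = 8 gives A_8.

Type A_{8}, Milnor number mu = 8.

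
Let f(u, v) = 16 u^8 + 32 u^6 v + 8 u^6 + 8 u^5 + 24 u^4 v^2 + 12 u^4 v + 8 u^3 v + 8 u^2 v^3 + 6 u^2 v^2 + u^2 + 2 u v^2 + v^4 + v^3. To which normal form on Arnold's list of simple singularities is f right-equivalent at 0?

The Hessian of f at 0 is [[2, 0], [0, 0]] with rank 1, so corank 1. A Groebner basis of the Jacobian ideal J(f) in C{u,v} is {v^2, u}; counting standard monomials gives mu = 2. Corank 1: A-series; mu = 2 gives A_2.

A_2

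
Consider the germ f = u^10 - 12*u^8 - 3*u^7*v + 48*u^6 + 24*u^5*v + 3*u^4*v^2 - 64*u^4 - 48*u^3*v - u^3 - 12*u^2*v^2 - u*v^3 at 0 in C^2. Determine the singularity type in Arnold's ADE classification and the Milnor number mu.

The Hessian of f at 0 is [[0, 0], [0, 0]] with rank 0, so corank 2. A Groebner basis of the Jacobian ideal J(f) in C{u,v} is {3*u^2/16 + v^4 + v^3/16, u^3, u^2*v - u^2/16 - v^3/48, u^2/2 + u*v^2 + v^3/6}; counting standard monomials gives mu = 7. Corank 2; j^3 = -u^3 is a perfect cube, so E-series; the 4-jet and mu = 7 give E_7.

Type E7, Milnor number mu = 7.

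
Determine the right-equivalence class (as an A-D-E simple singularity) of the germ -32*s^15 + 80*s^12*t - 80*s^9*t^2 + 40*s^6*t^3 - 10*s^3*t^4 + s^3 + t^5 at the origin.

The Hessian of f at 0 is [[0, 0], [0, 0]] with rank 0, so corank 2. A Groebner basis of the Jacobian ideal J(f) in C{s,t} is {t^4, s^2}; counting standard monomials gives mu = 8. Corank 2; j^3 = s^3 is a perfect cube, so E-series; the 5-jet and mu = 8 give E_8.

E_{8}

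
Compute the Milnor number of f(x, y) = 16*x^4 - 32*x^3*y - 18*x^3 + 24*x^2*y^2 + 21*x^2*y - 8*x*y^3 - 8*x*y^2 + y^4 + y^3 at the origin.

The Hessian of f at 0 has rank 0. Corank 2; j^3 = -(2*x - y)*(3*x - y)^2 has shape L^2 M (L != M), so D-series; mu = 5 gives D_5.

5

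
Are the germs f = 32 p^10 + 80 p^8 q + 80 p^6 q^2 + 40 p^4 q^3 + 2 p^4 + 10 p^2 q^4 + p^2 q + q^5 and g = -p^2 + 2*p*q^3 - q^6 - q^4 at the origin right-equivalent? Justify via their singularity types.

The Hessian of f at 0 is [[0, 0], [0, 0]] with rank 0, so corank 2. A Groebner basis of the Jacobian ideal J(f) in C{p,q} is {p^2/5 + q^4, p^3, p*q}; counting standard monomials gives mu = 6. Corank 2; j^3 = p^2*q has shape L^2 M (L != M), so D-series; mu = 6 gives D_6. The Hessian of g at 0 is [[-2, 0], [0, 0]] with rank 1, so corank 1. A Groebner basis of the Jacobian ideal J(g) in C{p,q} is {q^3, p}; counting standard monomials gives mu = 3. Corank 1: A-series; mu = 3 gives A_3. f is D_6 but g is A_3, hence not right-equivalent.

No.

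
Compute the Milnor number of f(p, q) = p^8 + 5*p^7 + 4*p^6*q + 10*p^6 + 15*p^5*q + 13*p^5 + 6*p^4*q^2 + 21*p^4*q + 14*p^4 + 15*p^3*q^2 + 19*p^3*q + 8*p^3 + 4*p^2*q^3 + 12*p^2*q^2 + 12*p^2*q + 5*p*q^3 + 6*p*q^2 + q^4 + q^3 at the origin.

7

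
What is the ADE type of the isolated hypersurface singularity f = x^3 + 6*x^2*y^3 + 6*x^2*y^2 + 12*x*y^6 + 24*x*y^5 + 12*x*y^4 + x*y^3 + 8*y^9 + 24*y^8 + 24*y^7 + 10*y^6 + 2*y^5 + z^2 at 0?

E7

The Hessian of f at 0 has rank 1. Corank 2; j^3 = x^3 is a perfect cube, so E-series; the 4-jet and mu = 7 give E_7.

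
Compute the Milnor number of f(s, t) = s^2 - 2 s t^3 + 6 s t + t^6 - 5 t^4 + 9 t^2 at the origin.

3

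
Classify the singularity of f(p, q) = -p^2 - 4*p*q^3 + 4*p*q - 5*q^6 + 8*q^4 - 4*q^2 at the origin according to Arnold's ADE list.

A_5

The Hessian of f at 0 is [[-2, 4], [4, -8]] with rank 1, so corank 1. A Groebner basis of the Jacobian ideal J(f) in C{p,q} is {p*q^2 + p - 2*q, p/2 + q^3 - q, p^2 - 4*p*q + 4*q^2}; counting standard monomials gives mu = 5. Corank 1: A-series; mu = 5 gives A_5.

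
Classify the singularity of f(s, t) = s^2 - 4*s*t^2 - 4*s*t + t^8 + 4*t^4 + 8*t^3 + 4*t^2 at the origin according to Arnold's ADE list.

The Hessian of f at 0 is [[2, -4], [-4, 8]] with rank 1, so corank 1. A Groebner basis of the Jacobian ideal J(f) in C{s,t} is {s^4 - 12*s^3 + 56*s^2*t - 44*s^2 + 112*s*t - 24*s + 48*t, s^3*t - 3*s^3 + 12*s^2*t - 8*s^2 + 20*s*t - 4*s + 8*t, -s/2 + t^2 + t}; counting standard monomials gives mu = 7. Corank 1: A-series; mu = 7 gives A_7.

A_{7}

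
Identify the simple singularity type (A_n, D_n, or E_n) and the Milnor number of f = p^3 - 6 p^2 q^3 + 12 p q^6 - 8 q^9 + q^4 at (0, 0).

Type E6, Milnor number mu = 6.

The Hessian of f at 0 has rank 0. Corank 2; j^3 = p^3 is a perfect cube, so E-series; the 4-jet and mu = 6 give E_6.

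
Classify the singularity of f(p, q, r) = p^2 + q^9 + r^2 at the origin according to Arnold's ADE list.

A_{8}

The Hessian of f at 0 has rank 2. Corank 1: A-series; mu = 8 gives A_8.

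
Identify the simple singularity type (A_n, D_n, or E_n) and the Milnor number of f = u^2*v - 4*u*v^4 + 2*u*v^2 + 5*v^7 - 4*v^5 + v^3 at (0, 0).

The Hessian of f at 0 has rank 0. Corank 2; j^3 = v*(u + v)^2 has shape L^2 M (L != M), so D-series; mu = 8 gives D_8.

Type D_8, Milnor number mu = 8.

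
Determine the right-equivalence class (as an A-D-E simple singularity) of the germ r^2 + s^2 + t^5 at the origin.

The Hessian of f at 0 has rank 2. Corank 1: A-series; mu = 4 gives A_4.

A_4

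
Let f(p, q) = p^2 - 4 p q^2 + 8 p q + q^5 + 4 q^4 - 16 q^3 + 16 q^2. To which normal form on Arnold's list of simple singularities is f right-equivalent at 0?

A_{4}

The Hessian of f at 0 has rank 1. Corank 1: A-series; mu = 4 gives A_4.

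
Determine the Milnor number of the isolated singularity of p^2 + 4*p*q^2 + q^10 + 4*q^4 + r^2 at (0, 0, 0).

9

The Hessian of f at 0 has rank 2. Corank 1: A-series; mu = 9 gives A_9.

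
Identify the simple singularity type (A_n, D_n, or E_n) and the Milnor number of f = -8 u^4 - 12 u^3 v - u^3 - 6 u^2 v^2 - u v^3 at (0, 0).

The Hessian of f at 0 has rank 0. Corank 2; j^3 = -u^3 is a perfect cube, so E-series; the 4-jet and mu = 7 give E_7.

Type E_7, Milnor number mu = 7.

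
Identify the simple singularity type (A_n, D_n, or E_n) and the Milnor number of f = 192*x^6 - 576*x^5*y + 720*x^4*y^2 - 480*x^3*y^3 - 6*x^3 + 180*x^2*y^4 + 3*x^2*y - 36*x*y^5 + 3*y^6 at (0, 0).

The Hessian of f at 0 is [[0, 0], [0, 0]] with rank 0, so corank 2. A Groebner basis of the Jacobian ideal J(f) in C{x,y} is {x*y/12 + y^5, x*y^2, x^2 - x*y/2}; counting standard monomials gives mu = 7. Corank 2; j^3 = -3*x^2*(2*x - y) has shape L^2 M (L != M), so D-series; mu = 7 gives D_7.

Type D_{7}, Milnor number mu = 7.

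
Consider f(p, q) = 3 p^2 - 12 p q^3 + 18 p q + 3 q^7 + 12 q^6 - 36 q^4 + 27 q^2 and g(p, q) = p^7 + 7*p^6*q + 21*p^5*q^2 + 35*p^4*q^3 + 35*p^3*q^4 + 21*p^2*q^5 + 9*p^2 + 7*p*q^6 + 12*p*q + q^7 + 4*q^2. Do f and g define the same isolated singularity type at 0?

The Hessian of f at 0 has rank 1. Corank 1: A-series; mu = 6 gives A_6. The Hessian of g at 0 has rank 1. Corank 1: A-series; mu = 6 gives A_6. Both have type A_6, hence right-equivalent.

Yes.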